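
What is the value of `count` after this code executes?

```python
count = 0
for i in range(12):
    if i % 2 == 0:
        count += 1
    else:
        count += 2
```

Let's trace through this code step by step.

Initialize: count = 0
Entering loop: for i in range(12):

After execution: count = 18
18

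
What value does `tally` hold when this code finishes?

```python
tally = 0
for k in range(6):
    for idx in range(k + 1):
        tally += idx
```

Let's trace through this code step by step.

Initialize: tally = 0
Entering loop: for k in range(6):

After execution: tally = 35
35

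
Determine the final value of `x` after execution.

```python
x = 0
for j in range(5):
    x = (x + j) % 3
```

Let's trace through this code step by step.

Initialize: x = 0
Entering loop: for j in range(5):

After execution: x = 1
1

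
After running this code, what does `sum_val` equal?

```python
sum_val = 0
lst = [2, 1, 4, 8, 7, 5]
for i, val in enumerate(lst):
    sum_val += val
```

Let's trace through this code step by step.

Initialize: sum_val = 0
Initialize: lst = [2, 1, 4, 8, 7, 5]
Entering loop: for i, val in enumerate(lst):

After execution: sum_val = 27
27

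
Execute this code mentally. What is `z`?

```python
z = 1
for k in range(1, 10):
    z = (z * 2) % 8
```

Let's trace through this code step by step.

Initialize: z = 1
Entering loop: for k in range(1, 10):

After execution: z = 0
0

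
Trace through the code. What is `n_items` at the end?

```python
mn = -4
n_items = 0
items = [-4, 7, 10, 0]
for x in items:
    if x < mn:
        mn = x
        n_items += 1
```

Let's trace through this code step by step.

Initialize: mn = -4
Initialize: n_items = 0
Initialize: items = [-4, 7, 10, 0]
Entering loop: for x in items:

After execution: n_items = 0
0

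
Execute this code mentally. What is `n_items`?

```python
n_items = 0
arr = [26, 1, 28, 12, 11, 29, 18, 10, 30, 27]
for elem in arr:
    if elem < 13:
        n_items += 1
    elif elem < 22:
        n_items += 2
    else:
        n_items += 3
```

Let's trace through this code step by step.

Initialize: n_items = 0
Initialize: arr = [26, 1, 28, 12, 11, 29, 18, 10, 30, 27]
Entering loop: for elem in arr:

After execution: n_items = 21
21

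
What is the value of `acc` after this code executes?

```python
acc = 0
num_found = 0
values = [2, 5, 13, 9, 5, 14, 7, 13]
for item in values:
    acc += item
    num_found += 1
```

Let's trace through this code step by step.

Initialize: acc = 0
Initialize: num_found = 0
Initialize: values = [2, 5, 13, 9, 5, 14, 7, 13]
Entering loop: for item in values:

After execution: acc = 68
68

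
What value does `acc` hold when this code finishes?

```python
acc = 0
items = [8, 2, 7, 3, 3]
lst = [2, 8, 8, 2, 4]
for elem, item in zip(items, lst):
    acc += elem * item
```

Let's trace through this code step by step.

Initialize: acc = 0
Initialize: items = [8, 2, 7, 3, 3]
Initialize: lst = [2, 8, 8, 2, 4]
Entering loop: for elem, item in zip(items, lst):

After execution: acc = 106
106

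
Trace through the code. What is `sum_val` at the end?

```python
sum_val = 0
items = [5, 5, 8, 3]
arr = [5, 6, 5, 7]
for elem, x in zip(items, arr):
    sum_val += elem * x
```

Let's trace through this code step by step.

Initialize: sum_val = 0
Initialize: items = [5, 5, 8, 3]
Initialize: arr = [5, 6, 5, 7]
Entering loop: for elem, x in zip(items, arr):

After execution: sum_val = 116
116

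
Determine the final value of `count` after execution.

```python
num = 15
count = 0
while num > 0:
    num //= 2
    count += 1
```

Let's trace through this code step by step.

Initialize: num = 15
Initialize: count = 0
Entering loop: while num > 0:

After execution: count = 4
4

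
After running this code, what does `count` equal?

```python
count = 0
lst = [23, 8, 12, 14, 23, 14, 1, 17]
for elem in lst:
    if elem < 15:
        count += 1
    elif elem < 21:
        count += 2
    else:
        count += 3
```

Let's trace through this code step by step.

Initialize: count = 0
Initialize: lst = [23, 8, 12, 14, 23, 14, 1, 17]
Entering loop: for elem in lst:

After execution: count = 13
13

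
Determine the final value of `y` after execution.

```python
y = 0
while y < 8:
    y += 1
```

Let's trace through this code step by step.

Initialize: y = 0
Entering loop: while y < 8:

After execution: y = 8
8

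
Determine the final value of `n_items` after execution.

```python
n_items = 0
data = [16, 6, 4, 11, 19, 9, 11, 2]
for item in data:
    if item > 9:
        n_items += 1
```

Let's trace through this code step by step.

Initialize: n_items = 0
Initialize: data = [16, 6, 4, 11, 19, 9, 11, 2]
Entering loop: for item in data:

After execution: n_items = 4
4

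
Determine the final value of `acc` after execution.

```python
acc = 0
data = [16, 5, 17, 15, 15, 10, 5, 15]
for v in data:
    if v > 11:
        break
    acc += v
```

Let's trace through this code step by step.

Initialize: acc = 0
Initialize: data = [16, 5, 17, 15, 15, 10, 5, 15]
Entering loop: for v in data:

After execution: acc = 0
0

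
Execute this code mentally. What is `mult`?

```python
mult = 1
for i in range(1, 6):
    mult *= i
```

Let's trace through this code step by step.

Initialize: mult = 1
Entering loop: for i in range(1, 6):

After execution: mult = 120
120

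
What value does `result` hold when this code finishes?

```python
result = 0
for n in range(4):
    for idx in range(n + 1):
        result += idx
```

Let's trace through this code step by step.

Initialize: result = 0
Entering loop: for n in range(4):

After execution: result = 10
10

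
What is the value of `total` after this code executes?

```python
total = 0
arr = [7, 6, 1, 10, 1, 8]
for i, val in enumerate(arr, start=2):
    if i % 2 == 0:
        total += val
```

Let's trace through this code step by step.

Initialize: total = 0
Initialize: arr = [7, 6, 1, 10, 1, 8]
Entering loop: for i, val in enumerate(arr, start=2):

After execution: total = 9
9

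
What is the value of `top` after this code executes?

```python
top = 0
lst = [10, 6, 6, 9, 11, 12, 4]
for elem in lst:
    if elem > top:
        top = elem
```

Let's trace through this code step by step.

Initialize: top = 0
Initialize: lst = [10, 6, 6, 9, 11, 12, 4]
Entering loop: for elem in lst:

After execution: top = 12
12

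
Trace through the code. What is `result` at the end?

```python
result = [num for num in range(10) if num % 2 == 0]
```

Let's trace through this code step by step.

Initialize: result = [num for num in range(10) if num % 2 == 0]

After execution: result = [0, 2, 4, 6, 8]
[0, 2, 4, 6, 8]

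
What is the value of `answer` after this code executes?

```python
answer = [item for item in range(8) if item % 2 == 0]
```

Let's trace through this code step by step.

Initialize: answer = [item for item in range(8) if item % 2 == 0]

After execution: answer = [0, 2, 4, 6]
[0, 2, 4, 6]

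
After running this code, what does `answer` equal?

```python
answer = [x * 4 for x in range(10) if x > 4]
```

Let's trace through this code step by step.

Initialize: answer = [x * 4 for x in range(10) if x > 4]

After execution: answer = [20, 24, 28, 32, 36]
[20, 24, 28, 32, 36]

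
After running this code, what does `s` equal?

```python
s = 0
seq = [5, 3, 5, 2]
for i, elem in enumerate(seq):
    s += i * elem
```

Let's trace through this code step by step.

Initialize: s = 0
Initialize: seq = [5, 3, 5, 2]
Entering loop: for i, elem in enumerate(seq):

After execution: s = 19
19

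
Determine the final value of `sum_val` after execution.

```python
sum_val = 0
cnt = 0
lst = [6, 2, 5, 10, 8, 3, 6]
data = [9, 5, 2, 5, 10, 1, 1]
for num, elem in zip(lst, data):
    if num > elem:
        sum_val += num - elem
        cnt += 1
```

Let's trace through this code step by step.

Initialize: sum_val = 0
Initialize: cnt = 0
Initialize: lst = [6, 2, 5, 10, 8, 3, 6]
Initialize: data = [9, 5, 2, 5, 10, 1, 1]
Entering loop: for num, elem in zip(lst, data):

After execution: sum_val = 15
15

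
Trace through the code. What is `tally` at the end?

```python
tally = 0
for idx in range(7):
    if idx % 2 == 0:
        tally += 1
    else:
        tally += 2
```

Let's trace through this code step by step.

Initialize: tally = 0
Entering loop: for idx in range(7):

After execution: tally = 10
10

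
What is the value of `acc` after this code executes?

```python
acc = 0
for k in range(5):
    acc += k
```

Let's trace through this code step by step.

Initialize: acc = 0
Entering loop: for k in range(5):

After execution: acc = 10
10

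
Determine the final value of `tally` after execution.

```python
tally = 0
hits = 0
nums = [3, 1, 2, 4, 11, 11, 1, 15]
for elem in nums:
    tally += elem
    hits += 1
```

Let's trace through this code step by step.

Initialize: tally = 0
Initialize: hits = 0
Initialize: nums = [3, 1, 2, 4, 11, 11, 1, 15]
Entering loop: for elem in nums:

After execution: tally = 48
48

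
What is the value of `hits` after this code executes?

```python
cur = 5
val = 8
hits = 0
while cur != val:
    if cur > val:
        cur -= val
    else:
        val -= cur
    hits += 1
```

Let's trace through this code step by step.

Initialize: cur = 5
Initialize: val = 8
Initialize: hits = 0
Entering loop: while cur != val:

After execution: hits = 4
4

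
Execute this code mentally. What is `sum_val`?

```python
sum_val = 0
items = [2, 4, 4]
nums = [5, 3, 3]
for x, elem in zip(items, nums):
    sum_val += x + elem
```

Let's trace through this code step by step.

Initialize: sum_val = 0
Initialize: items = [2, 4, 4]
Initialize: nums = [5, 3, 3]
Entering loop: for x, elem in zip(items, nums):

After execution: sum_val = 21
21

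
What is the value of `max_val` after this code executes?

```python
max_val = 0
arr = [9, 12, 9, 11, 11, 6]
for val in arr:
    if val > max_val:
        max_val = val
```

Let's trace through this code step by step.

Initialize: max_val = 0
Initialize: arr = [9, 12, 9, 11, 11, 6]
Entering loop: for val in arr:

After execution: max_val = 12
12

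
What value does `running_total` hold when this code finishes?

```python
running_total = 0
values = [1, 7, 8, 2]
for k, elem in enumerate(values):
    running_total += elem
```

Let's trace through this code step by step.

Initialize: running_total = 0
Initialize: values = [1, 7, 8, 2]
Entering loop: for k, elem in enumerate(values):

After execution: running_total = 18
18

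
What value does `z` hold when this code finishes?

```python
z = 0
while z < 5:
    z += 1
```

Let's trace through this code step by step.

Initialize: z = 0
Entering loop: while z < 5:

After execution: z = 5
5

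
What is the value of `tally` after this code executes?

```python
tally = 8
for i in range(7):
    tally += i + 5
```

Let's trace through this code step by step.

Initialize: tally = 8
Entering loop: for i in range(7):

After execution: tally = 64
64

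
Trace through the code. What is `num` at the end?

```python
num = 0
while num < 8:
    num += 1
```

Let's trace through this code step by step.

Initialize: num = 0
Entering loop: while num < 8:

After execution: num = 8
8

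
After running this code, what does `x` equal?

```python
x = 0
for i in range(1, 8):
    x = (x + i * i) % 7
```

Let's trace through this code step by step.

Initialize: x = 0
Entering loop: for i in range(1, 8):

After execution: x = 0
0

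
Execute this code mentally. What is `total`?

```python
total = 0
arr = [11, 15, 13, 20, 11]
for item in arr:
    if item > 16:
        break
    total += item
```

Let's trace through this code step by step.

Initialize: total = 0
Initialize: arr = [11, 15, 13, 20, 11]
Entering loop: for item in arr:

After execution: total = 39
39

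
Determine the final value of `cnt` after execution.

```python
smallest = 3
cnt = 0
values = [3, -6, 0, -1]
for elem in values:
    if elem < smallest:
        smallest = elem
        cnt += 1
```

Let's trace through this code step by step.

Initialize: smallest = 3
Initialize: cnt = 0
Initialize: values = [3, -6, 0, -1]
Entering loop: for elem in values:

After execution: cnt = 1
1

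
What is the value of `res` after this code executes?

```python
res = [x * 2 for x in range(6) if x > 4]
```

Let's trace through this code step by step.

Initialize: res = [x * 2 for x in range(6) if x > 4]

After execution: res = [10]
[10]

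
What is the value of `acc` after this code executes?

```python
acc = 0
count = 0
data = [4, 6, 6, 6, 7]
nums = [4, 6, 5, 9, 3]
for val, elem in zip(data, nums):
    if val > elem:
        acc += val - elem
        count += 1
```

Let's trace through this code step by step.

Initialize: acc = 0
Initialize: count = 0
Initialize: data = [4, 6, 6, 6, 7]
Initialize: nums = [4, 6, 5, 9, 3]
Entering loop: for val, elem in zip(data, nums):

After execution: acc = 5
5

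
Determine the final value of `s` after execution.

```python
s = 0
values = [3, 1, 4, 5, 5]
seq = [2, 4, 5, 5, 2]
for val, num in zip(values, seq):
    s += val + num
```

Let's trace through this code step by step.

Initialize: s = 0
Initialize: values = [3, 1, 4, 5, 5]
Initialize: seq = [2, 4, 5, 5, 2]
Entering loop: for val, num in zip(values, seq):

After execution: s = 36
36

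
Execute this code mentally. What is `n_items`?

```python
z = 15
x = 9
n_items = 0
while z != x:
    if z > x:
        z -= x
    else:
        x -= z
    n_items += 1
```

Let's trace through this code step by step.

Initialize: z = 15
Initialize: x = 9
Initialize: n_items = 0
Entering loop: while z != x:

After execution: n_items = 3
3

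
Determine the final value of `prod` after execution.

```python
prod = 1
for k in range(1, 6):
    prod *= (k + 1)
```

Let's trace through this code step by step.

Initialize: prod = 1
Entering loop: for k in range(1, 6):

After execution: prod = 720
720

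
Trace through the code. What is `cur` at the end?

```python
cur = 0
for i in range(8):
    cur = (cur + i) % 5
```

Let's trace through this code step by step.

Initialize: cur = 0
Entering loop: for i in range(8):

After execution: cur = 3
3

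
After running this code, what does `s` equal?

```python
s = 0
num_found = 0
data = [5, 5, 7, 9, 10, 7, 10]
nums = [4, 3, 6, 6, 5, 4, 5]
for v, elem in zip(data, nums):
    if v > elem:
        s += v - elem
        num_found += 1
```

Let's trace through this code step by step.

Initialize: s = 0
Initialize: num_found = 0
Initialize: data = [5, 5, 7, 9, 10, 7, 10]
Initialize: nums = [4, 3, 6, 6, 5, 4, 5]
Entering loop: for v, elem in zip(data, nums):

After execution: s = 20
20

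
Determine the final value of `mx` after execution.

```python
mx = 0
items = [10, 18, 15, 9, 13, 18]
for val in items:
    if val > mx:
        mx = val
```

Let's trace through this code step by step.

Initialize: mx = 0
Initialize: items = [10, 18, 15, 9, 13, 18]
Entering loop: for val in items:

After execution: mx = 18
18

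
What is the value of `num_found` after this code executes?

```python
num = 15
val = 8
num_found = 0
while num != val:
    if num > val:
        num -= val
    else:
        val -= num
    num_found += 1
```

Let's trace through this code step by step.

Initialize: num = 15
Initialize: val = 8
Initialize: num_found = 0
Entering loop: while num != val:

After execution: num_found = 8
8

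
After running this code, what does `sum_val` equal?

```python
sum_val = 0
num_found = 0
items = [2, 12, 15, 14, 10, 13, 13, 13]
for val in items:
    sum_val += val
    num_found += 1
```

Let's trace through this code step by step.

Initialize: sum_val = 0
Initialize: num_found = 0
Initialize: items = [2, 12, 15, 14, 10, 13, 13, 13]
Entering loop: for val in items:

After execution: sum_val = 92
92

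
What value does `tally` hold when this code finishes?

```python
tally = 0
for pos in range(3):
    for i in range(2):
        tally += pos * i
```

Let's trace through this code step by step.

Initialize: tally = 0
Entering loop: for pos in range(3):

After execution: tally = 3
3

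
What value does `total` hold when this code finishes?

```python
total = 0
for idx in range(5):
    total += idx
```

Let's trace through this code step by step.

Initialize: total = 0
Entering loop: for idx in range(5):

After execution: total = 10
10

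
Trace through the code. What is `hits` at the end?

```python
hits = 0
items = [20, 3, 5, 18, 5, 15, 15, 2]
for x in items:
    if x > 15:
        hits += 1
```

Let's trace through this code step by step.

Initialize: hits = 0
Initialize: items = [20, 3, 5, 18, 5, 15, 15, 2]
Entering loop: for x in items:

After execution: hits = 2
2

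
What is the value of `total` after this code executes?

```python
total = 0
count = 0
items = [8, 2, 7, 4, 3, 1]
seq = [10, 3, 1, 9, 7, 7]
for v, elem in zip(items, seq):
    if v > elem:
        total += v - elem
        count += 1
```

Let's trace through this code step by step.

Initialize: total = 0
Initialize: count = 0
Initialize: items = [8, 2, 7, 4, 3, 1]
Initialize: seq = [10, 3, 1, 9, 7, 7]
Entering loop: for v, elem in zip(items, seq):

After execution: total = 6
6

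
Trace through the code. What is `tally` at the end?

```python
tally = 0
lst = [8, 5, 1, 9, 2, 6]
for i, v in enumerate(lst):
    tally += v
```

Let's trace through this code step by step.

Initialize: tally = 0
Initialize: lst = [8, 5, 1, 9, 2, 6]
Entering loop: for i, v in enumerate(lst):

After execution: tally = 31
31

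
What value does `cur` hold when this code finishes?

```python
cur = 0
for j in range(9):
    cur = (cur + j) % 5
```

Let's trace through this code step by step.

Initialize: cur = 0
Entering loop: for j in range(9):

After execution: cur = 1
1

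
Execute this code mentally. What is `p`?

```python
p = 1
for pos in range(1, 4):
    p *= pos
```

Let's trace through this code step by step.

Initialize: p = 1
Entering loop: for pos in range(1, 4):

After execution: p = 6
6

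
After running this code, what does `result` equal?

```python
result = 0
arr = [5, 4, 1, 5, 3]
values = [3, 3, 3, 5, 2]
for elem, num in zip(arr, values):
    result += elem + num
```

Let's trace through this code step by step.

Initialize: result = 0
Initialize: arr = [5, 4, 1, 5, 3]
Initialize: values = [3, 3, 3, 5, 2]
Entering loop: for elem, num in zip(arr, values):

After execution: result = 34
34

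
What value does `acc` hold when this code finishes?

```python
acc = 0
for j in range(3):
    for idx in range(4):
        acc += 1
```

Let's trace through this code step by step.

Initialize: acc = 0
Entering loop: for j in range(3):

After execution: acc = 12
12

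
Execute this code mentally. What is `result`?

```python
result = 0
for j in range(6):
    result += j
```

Let's trace through this code step by step.

Initialize: result = 0
Entering loop: for j in range(6):

After execution: result = 15
15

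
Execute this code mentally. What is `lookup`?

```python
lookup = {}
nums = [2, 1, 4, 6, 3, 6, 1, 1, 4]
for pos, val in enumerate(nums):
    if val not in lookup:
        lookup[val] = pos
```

Let's trace through this code step by step.

Initialize: lookup = {}
Initialize: nums = [2, 1, 4, 6, 3, 6, 1, 1, 4]
Entering loop: for pos, val in enumerate(nums):

After execution: lookup = {2: 0, 1: 1, 4: 2, 6: 3, 3: 4}
{2: 0, 1: 1, 4: 2, 6: 3, 3: 4}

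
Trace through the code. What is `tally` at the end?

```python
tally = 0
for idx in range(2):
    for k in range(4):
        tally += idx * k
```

Let's trace through this code step by step.

Initialize: tally = 0
Entering loop: for idx in range(2):

After execution: tally = 6
6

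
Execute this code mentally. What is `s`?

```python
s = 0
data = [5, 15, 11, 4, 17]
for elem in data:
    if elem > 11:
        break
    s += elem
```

Let's trace through this code step by step.

Initialize: s = 0
Initialize: data = [5, 15, 11, 4, 17]
Entering loop: for elem in data:

After execution: s = 5
5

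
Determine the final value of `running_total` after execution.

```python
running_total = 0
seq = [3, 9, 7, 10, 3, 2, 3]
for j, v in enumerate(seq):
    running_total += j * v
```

Let's trace through this code step by step.

Initialize: running_total = 0
Initialize: seq = [3, 9, 7, 10, 3, 2, 3]
Entering loop: for j, v in enumerate(seq):

After execution: running_total = 93
93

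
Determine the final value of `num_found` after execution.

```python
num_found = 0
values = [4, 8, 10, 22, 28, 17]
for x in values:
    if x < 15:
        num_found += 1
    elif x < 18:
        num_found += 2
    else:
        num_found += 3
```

Let's trace through this code step by step.

Initialize: num_found = 0
Initialize: values = [4, 8, 10, 22, 28, 17]
Entering loop: for x in values:

After execution: num_found = 11
11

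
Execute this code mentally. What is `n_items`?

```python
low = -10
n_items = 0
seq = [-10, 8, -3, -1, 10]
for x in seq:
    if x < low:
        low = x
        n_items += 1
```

Let's trace through this code step by step.

Initialize: low = -10
Initialize: n_items = 0
Initialize: seq = [-10, 8, -3, -1, 10]
Entering loop: for x in seq:

After execution: n_items = 0
0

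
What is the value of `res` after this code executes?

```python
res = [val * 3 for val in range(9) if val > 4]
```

Let's trace through this code step by step.

Initialize: res = [val * 3 for val in range(9) if val > 4]

After execution: res = [15, 18, 21, 24]
[15, 18, 21, 24]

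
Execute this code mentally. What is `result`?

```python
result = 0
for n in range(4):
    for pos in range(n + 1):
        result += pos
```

Let's trace through this code step by step.

Initialize: result = 0
Entering loop: for n in range(4):

After execution: result = 10
10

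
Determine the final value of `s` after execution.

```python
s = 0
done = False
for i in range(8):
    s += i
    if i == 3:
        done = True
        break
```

Let's trace through this code step by step.

Initialize: s = 0
Initialize: done = False
Entering loop: for i in range(8):

After execution: s = 6
6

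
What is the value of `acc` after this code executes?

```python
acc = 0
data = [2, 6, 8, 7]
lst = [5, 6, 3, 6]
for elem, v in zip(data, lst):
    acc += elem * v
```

Let's trace through this code step by step.

Initialize: acc = 0
Initialize: data = [2, 6, 8, 7]
Initialize: lst = [5, 6, 3, 6]
Entering loop: for elem, v in zip(data, lst):

After execution: acc = 112
112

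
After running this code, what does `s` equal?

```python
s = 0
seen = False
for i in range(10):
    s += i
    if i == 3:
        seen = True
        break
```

Let's trace through this code step by step.

Initialize: s = 0
Initialize: seen = False
Entering loop: for i in range(10):

After execution: s = 6
6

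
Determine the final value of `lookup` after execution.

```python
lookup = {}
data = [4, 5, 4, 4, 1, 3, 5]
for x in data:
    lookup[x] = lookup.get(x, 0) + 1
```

Let's trace through this code step by step.

Initialize: lookup = {}
Initialize: data = [4, 5, 4, 4, 1, 3, 5]
Entering loop: for x in data:

After execution: lookup = {4: 3, 5: 2, 1: 1, 3: 1}
{4: 3, 5: 2, 1: 1, 3: 1}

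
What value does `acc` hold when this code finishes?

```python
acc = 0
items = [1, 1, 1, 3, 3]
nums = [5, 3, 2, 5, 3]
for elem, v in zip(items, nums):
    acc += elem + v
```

Let's trace through this code step by step.

Initialize: acc = 0
Initialize: items = [1, 1, 1, 3, 3]
Initialize: nums = [5, 3, 2, 5, 3]
Entering loop: for elem, v in zip(items, nums):

After execution: acc = 27
27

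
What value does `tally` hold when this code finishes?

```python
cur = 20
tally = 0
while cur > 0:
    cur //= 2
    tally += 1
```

Let's trace through this code step by step.

Initialize: cur = 20
Initialize: tally = 0
Entering loop: while cur > 0:

After execution: tally = 5
5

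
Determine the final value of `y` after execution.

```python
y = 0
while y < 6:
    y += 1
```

Let's trace through this code step by step.

Initialize: y = 0
Entering loop: while y < 6:

After execution: y = 6
6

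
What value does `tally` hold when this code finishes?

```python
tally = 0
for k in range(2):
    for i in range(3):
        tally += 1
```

Let's trace through this code step by step.

Initialize: tally = 0
Entering loop: for k in range(2):

After execution: tally = 6
6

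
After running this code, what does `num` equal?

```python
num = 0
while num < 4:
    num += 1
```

Let's trace through this code step by step.

Initialize: num = 0
Entering loop: while num < 4:

After execution: num = 4
4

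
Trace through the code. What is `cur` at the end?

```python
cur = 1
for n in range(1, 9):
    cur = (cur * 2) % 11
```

Let's trace through this code step by step.

Initialize: cur = 1
Entering loop: for n in range(1, 9):

After execution: cur = 3
3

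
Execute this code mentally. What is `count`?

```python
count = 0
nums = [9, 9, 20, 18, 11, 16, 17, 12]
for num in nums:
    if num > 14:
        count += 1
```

Let's trace through this code step by step.

Initialize: count = 0
Initialize: nums = [9, 9, 20, 18, 11, 16, 17, 12]
Entering loop: for num in nums:

After execution: count = 4
4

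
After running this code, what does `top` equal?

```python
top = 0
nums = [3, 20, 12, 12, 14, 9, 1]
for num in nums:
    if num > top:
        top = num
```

Let's trace through this code step by step.

Initialize: top = 0
Initialize: nums = [3, 20, 12, 12, 14, 9, 1]
Entering loop: for num in nums:

After execution: top = 20
20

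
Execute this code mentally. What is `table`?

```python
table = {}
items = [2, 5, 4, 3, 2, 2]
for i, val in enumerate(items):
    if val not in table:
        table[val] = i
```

Let's trace through this code step by step.

Initialize: table = {}
Initialize: items = [2, 5, 4, 3, 2, 2]
Entering loop: for i, val in enumerate(items):

After execution: table = {2: 0, 5: 1, 4: 2, 3: 3}
{2: 0, 5: 1, 4: 2, 3: 3}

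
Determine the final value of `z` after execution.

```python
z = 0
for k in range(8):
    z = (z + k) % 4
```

Let's trace through this code step by step.

Initialize: z = 0
Entering loop: for k in range(8):

After execution: z = 0
0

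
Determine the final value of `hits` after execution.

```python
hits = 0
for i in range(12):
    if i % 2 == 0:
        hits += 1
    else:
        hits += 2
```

Let's trace through this code step by step.

Initialize: hits = 0
Entering loop: for i in range(12):

After execution: hits = 18
18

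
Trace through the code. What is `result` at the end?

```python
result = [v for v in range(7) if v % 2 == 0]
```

Let's trace through this code step by step.

Initialize: result = [v for v in range(7) if v % 2 == 0]

After execution: result = [0, 2, 4, 6]
[0, 2, 4, 6]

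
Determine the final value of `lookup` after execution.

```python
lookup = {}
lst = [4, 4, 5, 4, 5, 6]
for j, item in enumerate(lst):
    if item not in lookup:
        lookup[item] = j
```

Let's trace through this code step by step.

Initialize: lookup = {}
Initialize: lst = [4, 4, 5, 4, 5, 6]
Entering loop: for j, item in enumerate(lst):

After execution: lookup = {4: 0, 5: 2, 6: 5}
{4: 0, 5: 2, 6: 5}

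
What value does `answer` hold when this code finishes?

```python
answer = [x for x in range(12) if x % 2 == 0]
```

Let's trace through this code step by step.

Initialize: answer = [x for x in range(12) if x % 2 == 0]

After execution: answer = [0, 2, 4, 6, 8, 10]
[0, 2, 4, 6, 8, 10]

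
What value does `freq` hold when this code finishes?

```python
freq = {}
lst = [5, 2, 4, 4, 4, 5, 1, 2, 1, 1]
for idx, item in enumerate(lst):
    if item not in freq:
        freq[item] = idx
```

Let's trace through this code step by step.

Initialize: freq = {}
Initialize: lst = [5, 2, 4, 4, 4, 5, 1, 2, 1, 1]
Entering loop: for idx, item in enumerate(lst):

After execution: freq = {5: 0, 2: 1, 4: 2, 1: 6}
{5: 0, 2: 1, 4: 2, 1: 6}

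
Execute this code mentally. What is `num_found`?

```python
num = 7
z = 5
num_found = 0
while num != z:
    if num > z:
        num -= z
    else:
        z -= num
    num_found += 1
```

Let's trace through this code step by step.

Initialize: num = 7
Initialize: z = 5
Initialize: num_found = 0
Entering loop: while num != z:

After execution: num_found = 4
4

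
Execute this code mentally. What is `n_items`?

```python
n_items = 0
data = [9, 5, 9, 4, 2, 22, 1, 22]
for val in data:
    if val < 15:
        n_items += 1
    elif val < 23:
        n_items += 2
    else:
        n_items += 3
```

Let's trace through this code step by step.

Initialize: n_items = 0
Initialize: data = [9, 5, 9, 4, 2, 22, 1, 22]
Entering loop: for val in data:

After execution: n_items = 10
10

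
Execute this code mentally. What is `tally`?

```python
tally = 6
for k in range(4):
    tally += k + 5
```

Let's trace through this code step by step.

Initialize: tally = 6
Entering loop: for k in range(4):

After execution: tally = 32
32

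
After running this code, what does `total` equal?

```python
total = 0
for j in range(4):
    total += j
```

Let's trace through this code step by step.

Initialize: total = 0
Entering loop: for j in range(4):

After execution: total = 6
6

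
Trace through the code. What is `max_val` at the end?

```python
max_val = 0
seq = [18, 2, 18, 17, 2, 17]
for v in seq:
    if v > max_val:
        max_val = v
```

Let's trace through this code step by step.

Initialize: max_val = 0
Initialize: seq = [18, 2, 18, 17, 2, 17]
Entering loop: for v in seq:

After execution: max_val = 18
18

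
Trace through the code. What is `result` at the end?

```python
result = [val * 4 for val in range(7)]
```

Let's trace through this code step by step.

Initialize: result = [val * 4 for val in range(7)]

After execution: result = [0, 4, 8, 12, 16, 20, 24]
[0, 4, 8, 12, 16, 20, 24]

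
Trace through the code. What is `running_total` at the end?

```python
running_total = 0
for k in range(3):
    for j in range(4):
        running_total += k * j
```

Let's trace through this code step by step.

Initialize: running_total = 0
Entering loop: for k in range(3):

After execution: running_total = 18
18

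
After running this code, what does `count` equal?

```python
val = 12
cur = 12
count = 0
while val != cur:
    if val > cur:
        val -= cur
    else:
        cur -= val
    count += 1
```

Let's trace through this code step by step.

Initialize: val = 12
Initialize: cur = 12
Initialize: count = 0
Entering loop: while val != cur:

After execution: count = 0
0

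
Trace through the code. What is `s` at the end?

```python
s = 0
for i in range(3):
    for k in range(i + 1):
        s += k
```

Let's trace through this code step by step.

Initialize: s = 0
Entering loop: for i in range(3):

After execution: s = 4
4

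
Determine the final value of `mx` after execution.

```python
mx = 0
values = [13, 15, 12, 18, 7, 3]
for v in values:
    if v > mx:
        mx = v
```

Let's trace through this code step by step.

Initialize: mx = 0
Initialize: values = [13, 15, 12, 18, 7, 3]
Entering loop: for v in values:

After execution: mx = 18
18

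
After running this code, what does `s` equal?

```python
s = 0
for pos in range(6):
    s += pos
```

Let's trace through this code step by step.

Initialize: s = 0
Entering loop: for pos in range(6):

After execution: s = 15
15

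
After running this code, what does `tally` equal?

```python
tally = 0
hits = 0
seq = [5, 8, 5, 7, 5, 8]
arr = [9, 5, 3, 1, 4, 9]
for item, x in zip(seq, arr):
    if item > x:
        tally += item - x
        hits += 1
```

Let's trace through this code step by step.

Initialize: tally = 0
Initialize: hits = 0
Initialize: seq = [5, 8, 5, 7, 5, 8]
Initialize: arr = [9, 5, 3, 1, 4, 9]
Entering loop: for item, x in zip(seq, arr):

After execution: tally = 12
12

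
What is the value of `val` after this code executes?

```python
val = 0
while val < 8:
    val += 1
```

Let's trace through this code step by step.

Initialize: val = 0
Entering loop: while val < 8:

After execution: val = 8
8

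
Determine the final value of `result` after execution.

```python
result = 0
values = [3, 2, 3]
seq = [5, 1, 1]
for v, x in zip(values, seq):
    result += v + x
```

Let's trace through this code step by step.

Initialize: result = 0
Initialize: values = [3, 2, 3]
Initialize: seq = [5, 1, 1]
Entering loop: for v, x in zip(values, seq):

After execution: result = 15
15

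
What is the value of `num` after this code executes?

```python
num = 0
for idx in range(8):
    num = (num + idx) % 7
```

Let's trace through this code step by step.

Initialize: num = 0
Entering loop: for idx in range(8):

After execution: num = 0
0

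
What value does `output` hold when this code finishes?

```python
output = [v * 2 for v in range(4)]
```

Let's trace through this code step by step.

Initialize: output = [v * 2 for v in range(4)]

After execution: output = [0, 2, 4, 6]
[0, 2, 4, 6]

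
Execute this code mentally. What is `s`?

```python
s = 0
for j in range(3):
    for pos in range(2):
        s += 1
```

Let's trace through this code step by step.

Initialize: s = 0
Entering loop: for j in range(3):

After execution: s = 6
6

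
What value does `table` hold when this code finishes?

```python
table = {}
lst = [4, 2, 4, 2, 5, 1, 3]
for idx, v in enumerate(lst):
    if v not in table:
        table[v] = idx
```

Let's trace through this code step by step.

Initialize: table = {}
Initialize: lst = [4, 2, 4, 2, 5, 1, 3]
Entering loop: for idx, v in enumerate(lst):

After execution: table = {4: 0, 2: 1, 5: 4, 1: 5, 3: 6}
{4: 0, 2: 1, 5: 4, 1: 5, 3: 6}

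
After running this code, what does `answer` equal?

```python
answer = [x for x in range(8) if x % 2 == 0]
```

Let's trace through this code step by step.

Initialize: answer = [x for x in range(8) if x % 2 == 0]

After execution: answer = [0, 2, 4, 6]
[0, 2, 4, 6]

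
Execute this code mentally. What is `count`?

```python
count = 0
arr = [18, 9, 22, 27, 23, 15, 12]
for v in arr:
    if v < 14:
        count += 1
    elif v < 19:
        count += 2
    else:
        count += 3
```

Let's trace through this code step by step.

Initialize: count = 0
Initialize: arr = [18, 9, 22, 27, 23, 15, 12]
Entering loop: for v in arr:

After execution: count = 15
15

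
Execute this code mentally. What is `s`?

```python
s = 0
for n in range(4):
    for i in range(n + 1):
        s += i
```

Let's trace through this code step by step.

Initialize: s = 0
Entering loop: for n in range(4):

After execution: s = 10
10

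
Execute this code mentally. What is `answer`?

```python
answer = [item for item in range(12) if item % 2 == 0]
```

Let's trace through this code step by step.

Initialize: answer = [item for item in range(12) if item % 2 == 0]

After execution: answer = [0, 2, 4, 6, 8, 10]
[0, 2, 4, 6, 8, 10]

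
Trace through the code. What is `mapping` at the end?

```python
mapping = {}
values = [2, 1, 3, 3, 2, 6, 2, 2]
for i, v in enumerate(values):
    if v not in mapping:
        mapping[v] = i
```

Let's trace through this code step by step.

Initialize: mapping = {}
Initialize: values = [2, 1, 3, 3, 2, 6, 2, 2]
Entering loop: for i, v in enumerate(values):

After execution: mapping = {2: 0, 1: 1, 3: 2, 6: 5}
{2: 0, 1: 1, 3: 2, 6: 5}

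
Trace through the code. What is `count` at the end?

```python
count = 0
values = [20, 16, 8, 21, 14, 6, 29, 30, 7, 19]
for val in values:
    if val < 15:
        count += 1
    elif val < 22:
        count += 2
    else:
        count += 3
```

Let's trace through this code step by step.

Initialize: count = 0
Initialize: values = [20, 16, 8, 21, 14, 6, 29, 30, 7, 19]
Entering loop: for val in values:

After execution: count = 18
18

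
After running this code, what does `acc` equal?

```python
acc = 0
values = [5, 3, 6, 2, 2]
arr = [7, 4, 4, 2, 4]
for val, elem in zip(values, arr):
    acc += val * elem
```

Let's trace through this code step by step.

Initialize: acc = 0
Initialize: values = [5, 3, 6, 2, 2]
Initialize: arr = [7, 4, 4, 2, 4]
Entering loop: for val, elem in zip(values, arr):

After execution: acc = 83
83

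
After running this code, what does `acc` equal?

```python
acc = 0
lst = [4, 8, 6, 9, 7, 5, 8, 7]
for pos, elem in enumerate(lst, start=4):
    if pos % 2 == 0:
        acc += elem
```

Let's trace through this code step by step.

Initialize: acc = 0
Initialize: lst = [4, 8, 6, 9, 7, 5, 8, 7]
Entering loop: for pos, elem in enumerate(lst, start=4):

After execution: acc = 25
25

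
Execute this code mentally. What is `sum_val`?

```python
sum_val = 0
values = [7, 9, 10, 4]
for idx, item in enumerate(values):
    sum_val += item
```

Let's trace through this code step by step.

Initialize: sum_val = 0
Initialize: values = [7, 9, 10, 4]
Entering loop: for idx, item in enumerate(values):

After execution: sum_val = 30
30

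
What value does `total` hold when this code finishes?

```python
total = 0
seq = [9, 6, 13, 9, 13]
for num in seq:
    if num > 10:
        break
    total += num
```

Let's trace through this code step by step.

Initialize: total = 0
Initialize: seq = [9, 6, 13, 9, 13]
Entering loop: for num in seq:

After execution: total = 15
15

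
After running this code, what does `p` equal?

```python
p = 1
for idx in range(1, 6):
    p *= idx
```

Let's trace through this code step by step.

Initialize: p = 1
Entering loop: for idx in range(1, 6):

After execution: p = 120
120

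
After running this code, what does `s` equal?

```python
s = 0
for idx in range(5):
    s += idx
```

Let's trace through this code step by step.

Initialize: s = 0
Entering loop: for idx in range(5):

After execution: s = 10
10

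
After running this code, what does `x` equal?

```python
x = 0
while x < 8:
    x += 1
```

Let's trace through this code step by step.

Initialize: x = 0
Entering loop: while x < 8:

After execution: x = 8
8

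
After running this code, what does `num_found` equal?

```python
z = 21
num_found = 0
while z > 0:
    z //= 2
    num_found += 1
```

Let's trace through this code step by step.

Initialize: z = 21
Initialize: num_found = 0
Entering loop: while z > 0:

After execution: num_found = 5
5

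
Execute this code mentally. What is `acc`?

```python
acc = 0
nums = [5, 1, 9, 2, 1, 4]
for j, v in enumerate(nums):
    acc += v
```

Let's trace through this code step by step.

Initialize: acc = 0
Initialize: nums = [5, 1, 9, 2, 1, 4]
Entering loop: for j, v in enumerate(nums):

After execution: acc = 22
22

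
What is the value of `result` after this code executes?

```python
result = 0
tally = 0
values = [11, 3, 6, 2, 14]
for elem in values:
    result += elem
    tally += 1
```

Let's trace through this code step by step.

Initialize: result = 0
Initialize: tally = 0
Initialize: values = [11, 3, 6, 2, 14]
Entering loop: for elem in values:

After execution: result = 36
36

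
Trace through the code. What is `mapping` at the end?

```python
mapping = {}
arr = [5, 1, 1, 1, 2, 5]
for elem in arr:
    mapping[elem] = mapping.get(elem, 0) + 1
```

Let's trace through this code step by step.

Initialize: mapping = {}
Initialize: arr = [5, 1, 1, 1, 2, 5]
Entering loop: for elem in arr:

After execution: mapping = {5: 2, 1: 3, 2: 1}
{5: 2, 1: 3, 2: 1}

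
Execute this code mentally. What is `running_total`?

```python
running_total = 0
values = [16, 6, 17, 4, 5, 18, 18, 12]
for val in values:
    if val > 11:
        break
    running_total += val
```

Let's trace through this code step by step.

Initialize: running_total = 0
Initialize: values = [16, 6, 17, 4, 5, 18, 18, 12]
Entering loop: for val in values:

After execution: running_total = 0
0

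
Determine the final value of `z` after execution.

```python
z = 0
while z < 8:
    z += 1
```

Let's trace through this code step by step.

Initialize: z = 0
Entering loop: while z < 8:

After execution: z = 8
8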